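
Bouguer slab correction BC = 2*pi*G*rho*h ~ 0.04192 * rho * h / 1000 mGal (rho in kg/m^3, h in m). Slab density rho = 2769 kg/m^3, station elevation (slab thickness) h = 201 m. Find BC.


BC = 0.04192 * rho * h / 1000
= 0.04192 * 2769 * 201 / 1000
= 23.3314 mGal

23.3314


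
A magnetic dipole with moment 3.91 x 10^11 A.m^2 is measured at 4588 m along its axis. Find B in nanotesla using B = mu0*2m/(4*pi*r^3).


m = 3.91 x 10^11 = 391000000000 A.m^2
2m = 782000000000 A.m^2
r^3 = 4588^3 = 96576225472
B = (4pi*10^-7) * 782000000000 / (4*pi * 96576225472) * 1e9
= 982690.182043 / 1213612641817.07 * 1e9
= 809.7231 nT

809.7231


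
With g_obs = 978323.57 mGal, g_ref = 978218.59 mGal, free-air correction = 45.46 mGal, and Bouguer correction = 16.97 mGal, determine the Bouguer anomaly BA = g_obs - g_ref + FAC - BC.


BA = g_obs - g_ref + FAC - BC
= 978323.57 - 978218.59 + 45.46 - 16.97
= 133.47 mGal

133.47


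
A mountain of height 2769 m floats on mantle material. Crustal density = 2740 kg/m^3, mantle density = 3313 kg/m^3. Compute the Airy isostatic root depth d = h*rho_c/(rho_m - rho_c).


rho_m - rho_c = 3313 - 2740 = 573
d = 2769 * 2740 / 573
= 7587060 / 573
= 13240.94 m

13240.94


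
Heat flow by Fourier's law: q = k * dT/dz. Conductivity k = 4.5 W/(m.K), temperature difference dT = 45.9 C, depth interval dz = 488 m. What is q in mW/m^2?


q = k * dT / dz * 1000
= 4.5 * 45.9 / 488 * 1000
= 0.423258 * 1000
= 423.2582 mW/m^2

423.2582


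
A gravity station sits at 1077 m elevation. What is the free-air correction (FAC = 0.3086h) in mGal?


FAC = 0.3086 * h
= 0.3086 * 1077
= 332.3622 mGal

332.3622


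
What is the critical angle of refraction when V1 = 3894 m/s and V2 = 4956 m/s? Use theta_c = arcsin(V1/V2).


V1/V2 = 3894/4956 = 0.785714
theta_c = arcsin(0.785714) = 51.7868 degrees

51.7868


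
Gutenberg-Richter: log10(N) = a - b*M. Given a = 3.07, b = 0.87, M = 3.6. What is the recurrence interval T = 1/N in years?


log10(N) = 3.07 - 0.87*3.6 = -0.062
N = 10^-0.062 = 0.866962
T = 1/N = 1/0.866962 = 1.1535 years

1.1535


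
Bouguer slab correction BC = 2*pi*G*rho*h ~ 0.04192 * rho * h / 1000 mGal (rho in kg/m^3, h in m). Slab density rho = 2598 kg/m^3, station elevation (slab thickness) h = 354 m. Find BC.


BC = 0.04192 * rho * h / 1000
= 0.04192 * 2598 * 354 / 1000
= 38.5535 mGal

38.5535


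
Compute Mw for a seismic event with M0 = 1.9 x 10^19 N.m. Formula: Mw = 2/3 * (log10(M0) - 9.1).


log10(M0) = log10(1.9 x 10^19) = 19.2788
Mw = 2/3 * (19.2788 - 9.1)
= 2/3 * 10.1788
= 6.79

6.79


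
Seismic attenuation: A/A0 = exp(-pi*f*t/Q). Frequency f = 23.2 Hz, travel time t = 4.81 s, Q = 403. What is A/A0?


pi*f*t/Q = pi*23.2*4.81/403 = 0.869917
A/A0 = exp(-0.869917) = 0.418986

0.418986


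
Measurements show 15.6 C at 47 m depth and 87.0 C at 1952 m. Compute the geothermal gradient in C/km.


dT = 87.0 - 15.6 = 71.4 C
dz = 1952 - 47 = 1905 m
gradient = dT/dz * 1000 = 71.4/1905 * 1000 = 37.4803 C/km

37.4803


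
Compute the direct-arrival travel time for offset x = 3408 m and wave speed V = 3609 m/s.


t = x / V
= 3408 / 3609
= 0.9443 s

0.9443


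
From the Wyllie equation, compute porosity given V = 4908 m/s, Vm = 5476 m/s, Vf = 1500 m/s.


1/V - 1/Vm = 1/4908 - 1/5476 = 2.113e-05
1/Vf - 1/Vm = 1/1500 - 1/5476 = 0.00048405
phi = 2.113e-05 / 0.00048405 = 0.0437

0.0437


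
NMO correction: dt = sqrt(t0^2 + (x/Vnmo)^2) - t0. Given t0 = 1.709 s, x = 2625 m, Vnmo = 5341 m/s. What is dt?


x/Vnmo = 2625/5341 = 0.491481
(x/Vnmo)^2 = 0.241554
t0^2 = 2.920681
sqrt(2.920681 + 0.241554) = 1.778267
dt = 1.778267 - 1.709 = 0.069267

0.069267


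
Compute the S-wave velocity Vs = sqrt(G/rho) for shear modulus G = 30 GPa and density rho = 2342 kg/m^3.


Convert G to Pa: G = 30e9 Pa
Compute G/rho = 30e9 / 2342 = 12809564.4748
Vs = sqrt(12809564.4748) = 3579.05 m/s

3579.05


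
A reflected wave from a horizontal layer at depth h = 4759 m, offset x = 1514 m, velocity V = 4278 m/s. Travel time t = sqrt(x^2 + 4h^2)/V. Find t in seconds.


x^2 + 4h^2 = 1514^2 + 4*4759^2 = 2292196 + 90592324 = 92884520
sqrt(92884520) = 9637.6615
t = 9637.6615 / 4278 = 2.2528 s

2.2528


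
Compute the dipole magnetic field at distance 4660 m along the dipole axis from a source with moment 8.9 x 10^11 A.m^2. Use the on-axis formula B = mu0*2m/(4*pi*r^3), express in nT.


m = 8.9 x 10^11 = 890000000000 A.m^2
2m = 1780000000000 A.m^2
r^3 = 4660^3 = 101194696000
B = (4pi*10^-7) * 1780000000000 / (4*pi * 101194696000) * 1e9
= 2236813.969356 / 1271650054143.41 * 1e9
= 1758.9855 nT

1758.9855


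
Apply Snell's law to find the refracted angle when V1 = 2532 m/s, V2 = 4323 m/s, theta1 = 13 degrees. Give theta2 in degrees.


sin(theta1) = sin(13 deg) = 0.224951
sin(theta2) = V2/V1 * sin(theta1) = 4323/2532 * 0.224951 = 0.384069
theta2 = arcsin(0.384069) = 22.586 degrees

22.586


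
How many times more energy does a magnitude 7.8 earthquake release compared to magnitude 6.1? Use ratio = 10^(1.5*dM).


M2 - M1 = 7.8 - 6.1 = 1.7
1.5 * 1.7 = 2.55
ratio = 10^2.55 = 354.81

354.81


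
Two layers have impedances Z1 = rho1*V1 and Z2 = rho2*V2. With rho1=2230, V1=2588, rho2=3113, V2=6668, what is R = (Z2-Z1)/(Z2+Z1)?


Z1 = 2230 * 2588 = 5771240
Z2 = 3113 * 6668 = 20757484
R = (20757484 - 5771240) / (20757484 + 5771240) = 14986244 / 26528724 = 0.5649

0.5649


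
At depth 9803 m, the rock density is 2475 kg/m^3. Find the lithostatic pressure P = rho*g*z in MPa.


P = rho * g * z / 1e6
= 2475 * 9.81 * 9803 / 1e6
= 238014389.25 / 1e6
= 238.0144 MPa

238.0144


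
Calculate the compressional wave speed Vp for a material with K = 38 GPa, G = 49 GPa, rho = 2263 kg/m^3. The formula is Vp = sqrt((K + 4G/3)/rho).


First compute the effective modulus:
K + 4G/3 = 38e9 + 4*49e9/3 = 103333333333.33 Pa
Then divide by density:
103333333333.33 / 2263 = 45662100.4566 Pa/(kg/m^3)
Take the square root:
Vp = sqrt(45662100.4566) = 6757.37 m/s

6757.37


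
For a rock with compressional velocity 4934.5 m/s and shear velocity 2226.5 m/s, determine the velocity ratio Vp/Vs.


Vp/Vs = 4934.5 / 2226.5
= 2.2163

2.2163


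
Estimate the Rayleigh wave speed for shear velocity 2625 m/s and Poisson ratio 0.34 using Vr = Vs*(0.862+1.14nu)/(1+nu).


Numerator factor = 0.862 + 1.14*0.34 = 1.2496
Denominator = 1 + 0.34 = 1.34
Vr = 2625 * 1.2496 / 1.34 = 2447.91 m/s

2447.91


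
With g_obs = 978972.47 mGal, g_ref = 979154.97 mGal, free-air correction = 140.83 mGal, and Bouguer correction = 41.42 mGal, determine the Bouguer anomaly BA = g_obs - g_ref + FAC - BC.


BA = g_obs - g_ref + FAC - BC
= 978972.47 - 979154.97 + 140.83 - 41.42
= -83.09 mGal

-83.09


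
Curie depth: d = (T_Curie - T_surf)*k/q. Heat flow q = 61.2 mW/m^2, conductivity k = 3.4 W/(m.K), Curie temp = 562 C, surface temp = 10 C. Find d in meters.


T_Curie - T_surf = 562 - 10 = 552 C
Convert q to W/m^2: 61.2 mW/m^2 = 0.0612 W/m^2
d = 552 * 3.4 / 0.0612 = 30666.67 m

30666.67


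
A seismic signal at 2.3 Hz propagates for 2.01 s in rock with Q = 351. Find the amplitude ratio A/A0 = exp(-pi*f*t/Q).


pi*f*t/Q = pi*2.3*2.01/351 = 0.041378
A/A0 = exp(-0.041378) = 0.959467

0.959467


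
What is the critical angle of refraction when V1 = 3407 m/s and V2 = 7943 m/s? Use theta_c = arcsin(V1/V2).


V1/V2 = 3407/7943 = 0.428931
theta_c = arcsin(0.428931) = 25.3997 degrees

25.3997


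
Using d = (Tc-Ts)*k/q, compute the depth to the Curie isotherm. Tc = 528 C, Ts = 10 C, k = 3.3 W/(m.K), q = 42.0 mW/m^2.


T_Curie - T_surf = 528 - 10 = 518 C
Convert q to W/m^2: 42.0 mW/m^2 = 0.042 W/m^2
d = 518 * 3.3 / 0.042 = 40700.0 m

40700.0


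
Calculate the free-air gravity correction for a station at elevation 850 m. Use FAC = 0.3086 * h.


FAC = 0.3086 * h
= 0.3086 * 850
= 262.31 mGal

262.31


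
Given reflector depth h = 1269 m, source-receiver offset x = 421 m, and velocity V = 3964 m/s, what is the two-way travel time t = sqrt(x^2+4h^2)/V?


x^2 + 4h^2 = 421^2 + 4*1269^2 = 177241 + 6441444 = 6618685
sqrt(6618685) = 2572.6805
t = 2572.6805 / 3964 = 0.649 s

0.649


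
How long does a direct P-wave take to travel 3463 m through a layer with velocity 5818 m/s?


t = x / V
= 3463 / 5818
= 0.5952 s

0.5952


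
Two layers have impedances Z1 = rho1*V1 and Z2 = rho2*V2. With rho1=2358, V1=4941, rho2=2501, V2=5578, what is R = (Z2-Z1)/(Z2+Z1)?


Z1 = 2358 * 4941 = 11650878
Z2 = 2501 * 5578 = 13950578
R = (13950578 - 11650878) / (13950578 + 11650878) = 2299700 / 25601456 = 0.0898

0.0898


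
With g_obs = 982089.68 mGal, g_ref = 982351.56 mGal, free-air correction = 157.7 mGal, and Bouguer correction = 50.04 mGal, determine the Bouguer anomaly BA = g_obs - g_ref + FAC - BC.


BA = g_obs - g_ref + FAC - BC
= 982089.68 - 982351.56 + 157.7 - 50.04
= -154.22 mGal

-154.22


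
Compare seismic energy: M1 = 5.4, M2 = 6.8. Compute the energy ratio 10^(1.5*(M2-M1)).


M2 - M1 = 6.8 - 5.4 = 1.4
1.5 * 1.4 = 2.1
ratio = 10^2.1 = 125.89

125.89


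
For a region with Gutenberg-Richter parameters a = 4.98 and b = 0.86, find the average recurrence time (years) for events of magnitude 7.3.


log10(N) = 4.98 - 0.86*7.3 = -1.298
N = 10^-1.298 = 0.05035
T = 1/N = 1/0.05035 = 19.8609 years

19.8609


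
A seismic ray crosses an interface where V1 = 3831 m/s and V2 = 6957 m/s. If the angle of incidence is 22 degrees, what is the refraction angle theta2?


sin(theta1) = sin(22 deg) = 0.374607
sin(theta2) = V2/V1 * sin(theta1) = 6957/3831 * 0.374607 = 0.680276
theta2 = arcsin(0.680276) = 42.8652 degrees

42.8652


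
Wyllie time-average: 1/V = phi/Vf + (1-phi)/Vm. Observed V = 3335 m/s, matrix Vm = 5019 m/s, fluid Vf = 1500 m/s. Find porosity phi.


1/V - 1/Vm = 1/3335 - 1/5019 = 0.00010061
1/Vf - 1/Vm = 1/1500 - 1/5019 = 0.00046742
phi = 0.00010061 / 0.00046742 = 0.2152

0.2152


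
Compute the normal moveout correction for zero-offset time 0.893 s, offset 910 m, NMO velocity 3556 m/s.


x/Vnmo = 910/3556 = 0.255906
(x/Vnmo)^2 = 0.065488
t0^2 = 0.797449
sqrt(0.797449 + 0.065488) = 0.928944
dt = 0.928944 - 0.893 = 0.035944

0.035944


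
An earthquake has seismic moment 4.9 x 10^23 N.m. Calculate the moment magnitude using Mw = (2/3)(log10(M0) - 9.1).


log10(M0) = log10(4.9 x 10^23) = 23.6902
Mw = 2/3 * (23.6902 - 9.1)
= 2/3 * 14.5902
= 9.73

9.73


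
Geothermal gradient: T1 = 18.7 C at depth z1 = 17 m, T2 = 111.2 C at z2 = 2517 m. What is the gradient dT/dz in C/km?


dT = 111.2 - 18.7 = 92.5 C
dz = 2517 - 17 = 2500 m
gradient = dT/dz * 1000 = 92.5/2500 * 1000 = 37.0 C/km

37.0


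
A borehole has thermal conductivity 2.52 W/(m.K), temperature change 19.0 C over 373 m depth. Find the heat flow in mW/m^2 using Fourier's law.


q = k * dT / dz * 1000
= 2.52 * 19.0 / 373 * 1000
= 0.128365 * 1000
= 128.3646 mW/m^2

128.3646


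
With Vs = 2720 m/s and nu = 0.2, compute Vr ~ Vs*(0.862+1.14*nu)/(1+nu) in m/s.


Numerator factor = 0.862 + 1.14*0.2 = 1.09
Denominator = 1 + 0.2 = 1.2
Vr = 2720 * 1.09 / 1.2 = 2470.67 m/s

2470.67


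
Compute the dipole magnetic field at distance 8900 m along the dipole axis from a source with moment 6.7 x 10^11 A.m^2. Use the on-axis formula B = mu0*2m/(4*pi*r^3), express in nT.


m = 6.7 x 10^11 = 670000000000 A.m^2
2m = 1340000000000 A.m^2
r^3 = 8900^3 = 704969000000
B = (4pi*10^-7) * 1340000000000 / (4*pi * 704969000000) * 1e9
= 1683893.662324 / 8858901725634.17 * 1e9
= 190.0793 nT

190.0793


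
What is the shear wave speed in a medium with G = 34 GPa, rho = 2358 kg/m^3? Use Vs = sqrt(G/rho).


Convert G to Pa: G = 34e9 Pa
Compute G/rho = 34e9 / 2358 = 14418999.1518
Vs = sqrt(14418999.1518) = 3797.24 m/s

3797.24


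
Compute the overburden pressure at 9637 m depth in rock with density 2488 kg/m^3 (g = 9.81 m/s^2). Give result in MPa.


P = rho * g * z / 1e6
= 2488 * 9.81 * 9637 / 1e6
= 235212957.36 / 1e6
= 235.213 MPa

235.213


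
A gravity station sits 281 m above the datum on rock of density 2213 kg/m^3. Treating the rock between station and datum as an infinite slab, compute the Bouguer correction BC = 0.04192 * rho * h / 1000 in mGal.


BC = 0.04192 * rho * h / 1000
= 0.04192 * 2213 * 281 / 1000
= 26.0681 mGal

26.0681


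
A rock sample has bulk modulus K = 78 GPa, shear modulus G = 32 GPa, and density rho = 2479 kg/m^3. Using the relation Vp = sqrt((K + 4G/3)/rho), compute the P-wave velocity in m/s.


First compute the effective modulus:
K + 4G/3 = 78e9 + 4*32e9/3 = 120666666666.67 Pa
Then divide by density:
120666666666.67 / 2479 = 48675541.2129 Pa/(kg/m^3)
Take the square root:
Vp = sqrt(48675541.2129) = 6976.79 m/s

6976.79


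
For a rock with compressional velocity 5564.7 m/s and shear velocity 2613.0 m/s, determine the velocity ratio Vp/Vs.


Vp/Vs = 5564.7 / 2613.0
= 2.1296

2.1296


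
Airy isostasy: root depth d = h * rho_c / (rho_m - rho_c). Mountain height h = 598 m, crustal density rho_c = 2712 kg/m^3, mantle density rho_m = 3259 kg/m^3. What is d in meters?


rho_m - rho_c = 3259 - 2712 = 547
d = 598 * 2712 / 547
= 1621776 / 547
= 2964.86 m

2964.86


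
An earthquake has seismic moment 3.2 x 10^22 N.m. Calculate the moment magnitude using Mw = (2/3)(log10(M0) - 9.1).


log10(M0) = log10(3.2 x 10^22) = 22.5051
Mw = 2/3 * (22.5051 - 9.1)
= 2/3 * 13.4051
= 8.94

8.94


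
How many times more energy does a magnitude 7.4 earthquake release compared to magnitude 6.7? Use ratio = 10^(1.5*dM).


M2 - M1 = 7.4 - 6.7 = 0.7
1.5 * 0.7 = 1.05
ratio = 10^1.05 = 11.22

11.22


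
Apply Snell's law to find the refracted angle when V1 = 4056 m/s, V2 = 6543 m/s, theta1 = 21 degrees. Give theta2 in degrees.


sin(theta1) = sin(21 deg) = 0.358368
sin(theta2) = V2/V1 * sin(theta1) = 6543/4056 * 0.358368 = 0.578107
theta2 = arcsin(0.578107) = 35.3175 degrees

35.3175


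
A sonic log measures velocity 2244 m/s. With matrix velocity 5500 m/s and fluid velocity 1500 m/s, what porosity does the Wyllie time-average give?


1/V - 1/Vm = 1/2244 - 1/5500 = 0.00026381
1/Vf - 1/Vm = 1/1500 - 1/5500 = 0.00048485
phi = 0.00026381 / 0.00048485 = 0.5441

0.5441


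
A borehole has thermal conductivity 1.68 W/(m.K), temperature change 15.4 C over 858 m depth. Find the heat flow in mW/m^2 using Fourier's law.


q = k * dT / dz * 1000
= 1.68 * 15.4 / 858 * 1000
= 0.030154 * 1000
= 30.1538 mW/m^2

30.1538


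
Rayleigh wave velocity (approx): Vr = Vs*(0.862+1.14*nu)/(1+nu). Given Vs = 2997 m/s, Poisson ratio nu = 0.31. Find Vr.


Numerator factor = 0.862 + 1.14*0.31 = 1.2154
Denominator = 1 + 0.31 = 1.31
Vr = 2997 * 1.2154 / 1.31 = 2780.58 m/s

2780.58


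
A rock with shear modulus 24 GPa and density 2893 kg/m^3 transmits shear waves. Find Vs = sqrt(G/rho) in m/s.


Convert G to Pa: G = 24e9 Pa
Compute G/rho = 24e9 / 2893 = 8295886.6229
Vs = sqrt(8295886.6229) = 2880.26 m/s

2880.26


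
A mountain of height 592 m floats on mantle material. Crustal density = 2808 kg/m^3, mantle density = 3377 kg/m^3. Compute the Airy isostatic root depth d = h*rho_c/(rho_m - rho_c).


rho_m - rho_c = 3377 - 2808 = 569
d = 592 * 2808 / 569
= 1662336 / 569
= 2921.5 m

2921.5


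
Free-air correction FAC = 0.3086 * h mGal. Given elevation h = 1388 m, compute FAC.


FAC = 0.3086 * h
= 0.3086 * 1388
= 428.3368 mGal

428.3368


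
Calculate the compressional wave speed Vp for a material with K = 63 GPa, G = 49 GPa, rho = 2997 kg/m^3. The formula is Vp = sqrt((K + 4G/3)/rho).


First compute the effective modulus:
K + 4G/3 = 63e9 + 4*49e9/3 = 128333333333.33 Pa
Then divide by density:
128333333333.33 / 2997 = 42820598.3762 Pa/(kg/m^3)
Take the square root:
Vp = sqrt(42820598.3762) = 6543.74 m/s

6543.74


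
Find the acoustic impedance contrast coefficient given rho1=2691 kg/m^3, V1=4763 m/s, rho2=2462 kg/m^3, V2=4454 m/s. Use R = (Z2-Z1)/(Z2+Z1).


Z1 = 2691 * 4763 = 12817233
Z2 = 2462 * 4454 = 10965748
R = (10965748 - 12817233) / (10965748 + 12817233) = -1851485 / 23782981 = -0.0778

-0.0778


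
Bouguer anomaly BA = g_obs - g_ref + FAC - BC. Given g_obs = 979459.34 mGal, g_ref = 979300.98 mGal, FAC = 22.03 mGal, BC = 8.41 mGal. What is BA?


BA = g_obs - g_ref + FAC - BC
= 979459.34 - 979300.98 + 22.03 - 8.41
= 171.98 mGal

171.98


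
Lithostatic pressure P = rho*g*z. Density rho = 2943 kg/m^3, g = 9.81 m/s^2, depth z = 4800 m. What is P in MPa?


P = rho * g * z / 1e6
= 2943 * 9.81 * 4800 / 1e6
= 138579984.0 / 1e6
= 138.58 MPa

138.58


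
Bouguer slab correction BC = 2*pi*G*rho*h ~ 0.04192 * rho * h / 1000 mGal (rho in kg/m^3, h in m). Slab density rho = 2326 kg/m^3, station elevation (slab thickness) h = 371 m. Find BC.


BC = 0.04192 * rho * h / 1000
= 0.04192 * 2326 * 371 / 1000
= 36.1747 mGal

36.1747


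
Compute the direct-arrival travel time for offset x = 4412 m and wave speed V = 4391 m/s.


t = x / V
= 4412 / 4391
= 1.0048 s

1.0048


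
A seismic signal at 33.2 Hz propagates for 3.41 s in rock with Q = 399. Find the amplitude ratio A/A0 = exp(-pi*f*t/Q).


pi*f*t/Q = pi*33.2*3.41/399 = 0.891393
A/A0 = exp(-0.891393) = 0.410084

0.410084


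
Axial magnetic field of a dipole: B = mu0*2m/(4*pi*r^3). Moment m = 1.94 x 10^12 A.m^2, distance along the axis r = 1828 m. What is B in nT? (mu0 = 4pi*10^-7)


m = 1.94 x 10^12 = 1940000000000 A.m^2
2m = 3880000000000 A.m^2
r^3 = 1828^3 = 6108415552
B = (4pi*10^-7) * 3880000000000 / (4*pi * 6108415552) * 1e9
= 4875751.798371 / 76760613692.95 * 1e9
= 63518.9267 nT

63518.9267


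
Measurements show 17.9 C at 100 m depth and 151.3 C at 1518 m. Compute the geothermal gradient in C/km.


dT = 151.3 - 17.9 = 133.4 C
dz = 1518 - 100 = 1418 m
gradient = dT/dz * 1000 = 133.4/1418 * 1000 = 94.0762 C/km

94.0762


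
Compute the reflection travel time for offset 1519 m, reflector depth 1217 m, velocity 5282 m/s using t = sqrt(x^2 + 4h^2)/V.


x^2 + 4h^2 = 1519^2 + 4*1217^2 = 2307361 + 5924356 = 8231717
sqrt(8231717) = 2869.0969
t = 2869.0969 / 5282 = 0.5432 s

0.5432


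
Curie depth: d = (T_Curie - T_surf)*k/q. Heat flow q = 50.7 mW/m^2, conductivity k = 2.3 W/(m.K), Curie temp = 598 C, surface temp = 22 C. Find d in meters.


T_Curie - T_surf = 598 - 22 = 576 C
Convert q to W/m^2: 50.7 mW/m^2 = 0.0507 W/m^2
d = 576 * 2.3 / 0.0507 = 26130.18 m

26130.18


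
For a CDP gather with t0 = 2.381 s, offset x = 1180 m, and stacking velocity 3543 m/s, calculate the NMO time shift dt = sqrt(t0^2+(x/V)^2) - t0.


x/Vnmo = 1180/3543 = 0.333051
(x/Vnmo)^2 = 0.110923
t0^2 = 5.669161
sqrt(5.669161 + 0.110923) = 2.404181
dt = 2.404181 - 2.381 = 0.023181

0.023181


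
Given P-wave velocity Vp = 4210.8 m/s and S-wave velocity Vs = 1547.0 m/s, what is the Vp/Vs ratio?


Vp/Vs = 4210.8 / 1547.0
= 2.7219

2.7219


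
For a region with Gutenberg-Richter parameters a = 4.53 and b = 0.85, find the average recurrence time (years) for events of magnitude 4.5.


log10(N) = 4.53 - 0.85*4.5 = 0.705
N = 10^0.705 = 5.069907
T = 1/N = 1/5.069907 = 0.1972 years

0.1972


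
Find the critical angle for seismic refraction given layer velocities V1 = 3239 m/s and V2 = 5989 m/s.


V1/V2 = 3239/5989 = 0.540825
theta_c = arcsin(0.540825) = 32.7398 degrees

32.7398


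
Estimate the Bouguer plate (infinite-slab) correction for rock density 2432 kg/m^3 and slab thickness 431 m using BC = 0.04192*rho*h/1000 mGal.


BC = 0.04192 * rho * h / 1000
= 0.04192 * 2432 * 431 / 1000
= 43.9402 mGal

43.9402


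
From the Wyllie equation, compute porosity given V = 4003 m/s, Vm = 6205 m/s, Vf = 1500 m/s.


1/V - 1/Vm = 1/4003 - 1/6205 = 8.865e-05
1/Vf - 1/Vm = 1/1500 - 1/6205 = 0.00050551
phi = 8.865e-05 / 0.00050551 = 0.1754

0.1754


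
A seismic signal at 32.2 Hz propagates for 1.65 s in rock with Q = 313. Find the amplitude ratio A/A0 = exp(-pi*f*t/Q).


pi*f*t/Q = pi*32.2*1.65/313 = 0.533268
A/A0 = exp(-0.533268) = 0.586685

0.586685


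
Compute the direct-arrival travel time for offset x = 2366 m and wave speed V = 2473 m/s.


t = x / V
= 2366 / 2473
= 0.9567 s

0.9567


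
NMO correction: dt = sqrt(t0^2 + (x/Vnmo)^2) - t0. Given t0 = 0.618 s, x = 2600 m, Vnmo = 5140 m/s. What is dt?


x/Vnmo = 2600/5140 = 0.505837
(x/Vnmo)^2 = 0.255871
t0^2 = 0.381924
sqrt(0.381924 + 0.255871) = 0.79862
dt = 0.79862 - 0.618 = 0.18062

0.18062


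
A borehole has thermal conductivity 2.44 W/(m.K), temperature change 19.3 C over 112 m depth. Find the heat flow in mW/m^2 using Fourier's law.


q = k * dT / dz * 1000
= 2.44 * 19.3 / 112 * 1000
= 0.420464 * 1000
= 420.4643 mW/m^2

420.4643


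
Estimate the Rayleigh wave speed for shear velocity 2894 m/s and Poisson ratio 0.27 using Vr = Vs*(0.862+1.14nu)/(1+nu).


Numerator factor = 0.862 + 1.14*0.27 = 1.1698
Denominator = 1 + 0.27 = 1.27
Vr = 2894 * 1.1698 / 1.27 = 2665.67 m/s

2665.67


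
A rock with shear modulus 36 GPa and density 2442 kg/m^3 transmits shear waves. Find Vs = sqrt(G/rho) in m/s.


Convert G to Pa: G = 36e9 Pa
Compute G/rho = 36e9 / 2442 = 14742014.742
Vs = sqrt(14742014.742) = 3839.53 m/s

3839.53


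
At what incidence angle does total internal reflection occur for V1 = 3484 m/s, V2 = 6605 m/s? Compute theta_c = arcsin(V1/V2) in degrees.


V1/V2 = 3484/6605 = 0.527479
theta_c = arcsin(0.527479) = 31.8353 degrees

31.8353


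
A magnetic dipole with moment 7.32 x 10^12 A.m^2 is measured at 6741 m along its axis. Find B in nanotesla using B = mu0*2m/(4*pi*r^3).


m = 7.32 x 10^12 = 7320000000000 A.m^2
2m = 14640000000000 A.m^2
r^3 = 6741^3 = 306318327021
B = (4pi*10^-7) * 14640000000000 / (4*pi * 306318327021) * 1e9
= 18397166.579422 / 3849309623316.36 * 1e9
= 4779.3419 nT

4779.3419


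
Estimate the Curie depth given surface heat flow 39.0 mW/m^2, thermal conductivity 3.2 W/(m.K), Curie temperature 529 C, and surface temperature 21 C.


T_Curie - T_surf = 529 - 21 = 508 C
Convert q to W/m^2: 39.0 mW/m^2 = 0.039 W/m^2
d = 508 * 3.2 / 0.039 = 41682.05 m

41682.05


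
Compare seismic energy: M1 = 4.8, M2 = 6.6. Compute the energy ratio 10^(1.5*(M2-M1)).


M2 - M1 = 6.6 - 4.8 = 1.8
1.5 * 1.8 = 2.7
ratio = 10^2.7 = 501.19

501.19


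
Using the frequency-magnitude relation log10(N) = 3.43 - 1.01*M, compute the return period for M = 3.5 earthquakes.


log10(N) = 3.43 - 1.01*3.5 = -0.105
N = 10^-0.105 = 0.785236
T = 1/N = 1/0.785236 = 1.2735 years

1.2735


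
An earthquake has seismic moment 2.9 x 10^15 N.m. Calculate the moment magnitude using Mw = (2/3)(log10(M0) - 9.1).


log10(M0) = log10(2.9 x 10^15) = 15.4624
Mw = 2/3 * (15.4624 - 9.1)
= 2/3 * 6.3624
= 4.24

4.24


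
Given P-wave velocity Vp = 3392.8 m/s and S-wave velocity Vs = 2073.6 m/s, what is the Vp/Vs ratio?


Vp/Vs = 3392.8 / 2073.6
= 1.6362

1.6362


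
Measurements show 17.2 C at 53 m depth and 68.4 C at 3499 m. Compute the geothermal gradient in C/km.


dT = 68.4 - 17.2 = 51.2 C
dz = 3499 - 53 = 3446 m
gradient = dT/dz * 1000 = 51.2/3446 * 1000 = 14.8578 C/km

14.8578


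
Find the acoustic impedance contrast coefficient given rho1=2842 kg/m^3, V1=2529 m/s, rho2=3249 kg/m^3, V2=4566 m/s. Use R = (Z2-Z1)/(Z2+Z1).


Z1 = 2842 * 2529 = 7187418
Z2 = 3249 * 4566 = 14834934
R = (14834934 - 7187418) / (14834934 + 7187418) = 7647516 / 22022352 = 0.3473

0.3473


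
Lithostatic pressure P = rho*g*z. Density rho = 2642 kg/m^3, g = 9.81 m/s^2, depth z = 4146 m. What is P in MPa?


P = rho * g * z / 1e6
= 2642 * 9.81 * 4146 / 1e6
= 107456110.92 / 1e6
= 107.4561 MPa

107.4561


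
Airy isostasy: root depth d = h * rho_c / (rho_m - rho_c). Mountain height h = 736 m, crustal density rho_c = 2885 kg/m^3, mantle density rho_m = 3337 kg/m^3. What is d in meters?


rho_m - rho_c = 3337 - 2885 = 452
d = 736 * 2885 / 452
= 2123360 / 452
= 4697.7 m

4697.7


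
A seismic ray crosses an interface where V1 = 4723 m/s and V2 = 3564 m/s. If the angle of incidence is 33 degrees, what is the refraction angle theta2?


sin(theta1) = sin(33 deg) = 0.544639
sin(theta2) = V2/V1 * sin(theta1) = 3564/4723 * 0.544639 = 0.410987
theta2 = arcsin(0.410987) = 24.2669 degrees

24.2669


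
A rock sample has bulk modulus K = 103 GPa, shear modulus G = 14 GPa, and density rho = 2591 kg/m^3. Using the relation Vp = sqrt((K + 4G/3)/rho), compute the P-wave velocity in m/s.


First compute the effective modulus:
K + 4G/3 = 103e9 + 4*14e9/3 = 121666666666.67 Pa
Then divide by density:
121666666666.67 / 2591 = 46957416.6988 Pa/(kg/m^3)
Take the square root:
Vp = sqrt(46957416.6988) = 6852.55 m/s

6852.55


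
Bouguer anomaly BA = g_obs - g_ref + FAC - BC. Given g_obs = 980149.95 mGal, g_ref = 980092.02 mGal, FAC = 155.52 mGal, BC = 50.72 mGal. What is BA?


BA = g_obs - g_ref + FAC - BC
= 980149.95 - 980092.02 + 155.52 - 50.72
= 162.73 mGal

162.73


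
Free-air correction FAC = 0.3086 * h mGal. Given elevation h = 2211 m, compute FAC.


FAC = 0.3086 * h
= 0.3086 * 2211
= 682.3146 mGal

682.3146


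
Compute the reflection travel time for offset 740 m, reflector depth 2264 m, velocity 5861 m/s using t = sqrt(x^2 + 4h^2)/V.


x^2 + 4h^2 = 740^2 + 4*2264^2 = 547600 + 20502784 = 21050384
sqrt(21050384) = 4588.0697
t = 4588.0697 / 5861 = 0.7828 s

0.7828


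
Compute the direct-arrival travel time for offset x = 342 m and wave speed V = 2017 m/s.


t = x / V
= 342 / 2017
= 0.1696 s

0.1696


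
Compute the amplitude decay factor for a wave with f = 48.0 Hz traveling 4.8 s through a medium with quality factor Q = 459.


pi*f*t/Q = pi*48.0*4.8/459 = 1.576956
A/A0 = exp(-1.576956) = 0.206603

0.206603


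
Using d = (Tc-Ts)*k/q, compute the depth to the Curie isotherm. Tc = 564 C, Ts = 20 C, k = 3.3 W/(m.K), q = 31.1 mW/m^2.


T_Curie - T_surf = 564 - 20 = 544 C
Convert q to W/m^2: 31.1 mW/m^2 = 0.0311 W/m^2
d = 544 * 3.3 / 0.0311 = 57723.47 m

57723.47


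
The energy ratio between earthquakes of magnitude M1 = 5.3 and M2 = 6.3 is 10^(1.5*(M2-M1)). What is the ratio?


M2 - M1 = 6.3 - 5.3 = 1.0
1.5 * 1.0 = 1.5
ratio = 10^1.5 = 31.62

31.62


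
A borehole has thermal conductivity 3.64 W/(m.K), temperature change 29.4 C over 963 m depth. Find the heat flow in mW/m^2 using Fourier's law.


q = k * dT / dz * 1000
= 3.64 * 29.4 / 963 * 1000
= 0.111128 * 1000
= 111.1277 mW/m^2

111.1277


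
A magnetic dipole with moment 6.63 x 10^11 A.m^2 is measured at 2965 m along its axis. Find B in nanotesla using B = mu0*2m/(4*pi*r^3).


m = 6.63 x 10^11 = 663000000000 A.m^2
2m = 1326000000000 A.m^2
r^3 = 2965^3 = 26065982125
B = (4pi*10^-7) * 1326000000000 / (4*pi * 26065982125) * 1e9
= 1666300.743464 / 327554791810.01 * 1e9
= 5087.0901 nT

5087.0901


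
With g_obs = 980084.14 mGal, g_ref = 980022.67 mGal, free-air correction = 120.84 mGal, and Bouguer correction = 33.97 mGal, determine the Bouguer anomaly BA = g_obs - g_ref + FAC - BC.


BA = g_obs - g_ref + FAC - BC
= 980084.14 - 980022.67 + 120.84 - 33.97
= 148.34 mGal

148.34


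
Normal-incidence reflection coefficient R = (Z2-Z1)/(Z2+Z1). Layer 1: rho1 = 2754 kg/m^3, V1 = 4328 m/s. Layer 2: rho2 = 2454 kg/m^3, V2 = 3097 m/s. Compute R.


Z1 = 2754 * 4328 = 11919312
Z2 = 2454 * 3097 = 7600038
R = (7600038 - 11919312) / (7600038 + 11919312) = -4319274 / 19519350 = -0.2213

-0.2213


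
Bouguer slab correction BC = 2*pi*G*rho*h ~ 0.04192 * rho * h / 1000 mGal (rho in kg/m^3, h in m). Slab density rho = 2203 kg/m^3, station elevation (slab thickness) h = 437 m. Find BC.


BC = 0.04192 * rho * h / 1000
= 0.04192 * 2203 * 437 / 1000
= 40.3568 mGal

40.3568


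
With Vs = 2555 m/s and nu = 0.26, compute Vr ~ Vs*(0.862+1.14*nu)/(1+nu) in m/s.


Numerator factor = 0.862 + 1.14*0.26 = 1.1584
Denominator = 1 + 0.26 = 1.26
Vr = 2555 * 1.1584 / 1.26 = 2348.98 m/s

2348.98


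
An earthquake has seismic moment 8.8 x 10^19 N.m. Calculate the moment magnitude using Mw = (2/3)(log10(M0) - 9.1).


log10(M0) = log10(8.8 x 10^19) = 19.9445
Mw = 2/3 * (19.9445 - 9.1)
= 2/3 * 10.8445
= 7.23

7.23


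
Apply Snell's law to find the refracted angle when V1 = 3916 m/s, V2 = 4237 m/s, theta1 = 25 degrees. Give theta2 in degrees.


sin(theta1) = sin(25 deg) = 0.422618
sin(theta2) = V2/V1 * sin(theta1) = 4237/3916 * 0.422618 = 0.457261
theta2 = arcsin(0.457261) = 27.2105 degrees

27.2105


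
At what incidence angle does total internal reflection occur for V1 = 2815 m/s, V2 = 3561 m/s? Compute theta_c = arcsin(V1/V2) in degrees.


V1/V2 = 2815/3561 = 0.790508
theta_c = arcsin(0.790508) = 52.233 degrees

52.233


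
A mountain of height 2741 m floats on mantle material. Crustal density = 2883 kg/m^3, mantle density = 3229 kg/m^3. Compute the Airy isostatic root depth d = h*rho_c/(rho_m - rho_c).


rho_m - rho_c = 3229 - 2883 = 346
d = 2741 * 2883 / 346
= 7902303 / 346
= 22839.03 m

22839.03


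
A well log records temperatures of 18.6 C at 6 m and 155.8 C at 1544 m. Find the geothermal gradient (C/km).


dT = 155.8 - 18.6 = 137.2 C
dz = 1544 - 6 = 1538 m
gradient = dT/dz * 1000 = 137.2/1538 * 1000 = 89.2068 C/km

89.2068


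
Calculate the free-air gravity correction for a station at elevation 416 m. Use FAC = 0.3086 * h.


FAC = 0.3086 * h
= 0.3086 * 416
= 128.3776 mGal

128.3776


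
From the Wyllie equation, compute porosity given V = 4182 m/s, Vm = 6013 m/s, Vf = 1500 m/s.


1/V - 1/Vm = 1/4182 - 1/6013 = 7.281e-05
1/Vf - 1/Vm = 1/1500 - 1/6013 = 0.00050036
phi = 7.281e-05 / 0.00050036 = 0.1455

0.1455


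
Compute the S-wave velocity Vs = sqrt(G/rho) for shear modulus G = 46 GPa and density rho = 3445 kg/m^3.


Convert G to Pa: G = 46e9 Pa
Compute G/rho = 46e9 / 3445 = 13352685.0508
Vs = sqrt(13352685.0508) = 3654.13 m/s

3654.13


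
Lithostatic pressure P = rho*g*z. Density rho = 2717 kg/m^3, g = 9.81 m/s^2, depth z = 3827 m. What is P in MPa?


P = rho * g * z / 1e6
= 2717 * 9.81 * 3827 / 1e6
= 102003977.79 / 1e6
= 102.004 MPa

102.004


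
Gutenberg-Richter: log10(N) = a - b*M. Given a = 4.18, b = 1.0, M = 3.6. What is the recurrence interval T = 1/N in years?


log10(N) = 4.18 - 1.0*3.6 = 0.58
N = 10^0.58 = 3.801894
T = 1/N = 1/3.801894 = 0.263 years

0.263


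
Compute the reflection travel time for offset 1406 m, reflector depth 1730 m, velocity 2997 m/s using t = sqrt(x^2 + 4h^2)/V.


x^2 + 4h^2 = 1406^2 + 4*1730^2 = 1976836 + 11971600 = 13948436
sqrt(13948436) = 3734.7605
t = 3734.7605 / 2997 = 1.2462 s

1.2462


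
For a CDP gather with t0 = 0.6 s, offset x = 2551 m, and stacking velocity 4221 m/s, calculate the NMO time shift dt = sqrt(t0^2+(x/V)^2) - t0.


x/Vnmo = 2551/4221 = 0.604359
(x/Vnmo)^2 = 0.36525
t0^2 = 0.36
sqrt(0.36 + 0.36525) = 0.851616
dt = 0.851616 - 0.6 = 0.251616

0.251616


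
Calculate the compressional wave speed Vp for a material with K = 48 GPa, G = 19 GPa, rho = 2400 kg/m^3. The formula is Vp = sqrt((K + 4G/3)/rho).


First compute the effective modulus:
K + 4G/3 = 48e9 + 4*19e9/3 = 73333333333.33 Pa
Then divide by density:
73333333333.33 / 2400 = 30555555.5556 Pa/(kg/m^3)
Take the square root:
Vp = sqrt(30555555.5556) = 5527.71 m/s

5527.71


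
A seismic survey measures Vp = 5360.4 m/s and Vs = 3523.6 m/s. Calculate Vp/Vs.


Vp/Vs = 5360.4 / 3523.6
= 1.5213

1.5213


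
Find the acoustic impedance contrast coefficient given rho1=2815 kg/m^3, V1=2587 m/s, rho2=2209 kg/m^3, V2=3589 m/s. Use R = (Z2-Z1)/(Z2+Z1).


Z1 = 2815 * 2587 = 7282405
Z2 = 2209 * 3589 = 7928101
R = (7928101 - 7282405) / (7928101 + 7282405) = 645696 / 15210506 = 0.0425

0.0425


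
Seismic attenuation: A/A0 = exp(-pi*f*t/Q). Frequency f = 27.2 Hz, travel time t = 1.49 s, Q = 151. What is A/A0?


pi*f*t/Q = pi*27.2*1.49/151 = 0.843195
A/A0 = exp(-0.843195) = 0.430333

0.430333


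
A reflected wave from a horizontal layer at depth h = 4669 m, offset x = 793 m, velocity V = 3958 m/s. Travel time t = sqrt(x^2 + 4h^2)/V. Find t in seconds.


x^2 + 4h^2 = 793^2 + 4*4669^2 = 628849 + 87198244 = 87827093
sqrt(87827093) = 9371.611
t = 9371.611 / 3958 = 2.3678 s

2.3678


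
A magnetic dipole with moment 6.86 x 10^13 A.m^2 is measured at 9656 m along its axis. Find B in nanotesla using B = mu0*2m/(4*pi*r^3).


m = 6.86 x 10^13 = 68600000000000 A.m^2
2m = 137200000000000 A.m^2
r^3 = 9656^3 = 900309372416
B = (4pi*10^-7) * 137200000000000 / (4*pi * 900309372416) * 1e9
= 172410604.829008 / 11313621241360.57 * 1e9
= 15239.206 nT

15239.206


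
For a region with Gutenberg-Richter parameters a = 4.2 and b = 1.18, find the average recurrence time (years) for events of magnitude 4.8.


log10(N) = 4.2 - 1.18*4.8 = -1.464
N = 10^-1.464 = 0.034356
T = 1/N = 1/0.034356 = 29.1072 years

29.1072


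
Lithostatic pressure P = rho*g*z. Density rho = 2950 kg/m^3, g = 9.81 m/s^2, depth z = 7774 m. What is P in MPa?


P = rho * g * z / 1e6
= 2950 * 9.81 * 7774 / 1e6
= 224975673.0 / 1e6
= 224.9757 MPa

224.9757


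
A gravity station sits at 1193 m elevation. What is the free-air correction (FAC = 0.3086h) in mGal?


FAC = 0.3086 * h
= 0.3086 * 1193
= 368.1598 mGal

368.1598


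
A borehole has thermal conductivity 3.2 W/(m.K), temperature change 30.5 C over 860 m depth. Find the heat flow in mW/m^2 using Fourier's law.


q = k * dT / dz * 1000
= 3.2 * 30.5 / 860 * 1000
= 0.113488 * 1000
= 113.4884 mW/m^2

113.4884


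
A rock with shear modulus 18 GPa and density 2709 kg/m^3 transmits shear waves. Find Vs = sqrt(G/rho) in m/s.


Convert G to Pa: G = 18e9 Pa
Compute G/rho = 18e9 / 2709 = 6644518.2724
Vs = sqrt(6644518.2724) = 2577.7 m/s

2577.7


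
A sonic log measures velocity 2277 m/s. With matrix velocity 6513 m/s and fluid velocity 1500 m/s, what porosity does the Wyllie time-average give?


1/V - 1/Vm = 1/2277 - 1/6513 = 0.00028564
1/Vf - 1/Vm = 1/1500 - 1/6513 = 0.00051313
phi = 0.00028564 / 0.00051313 = 0.5567

0.5567


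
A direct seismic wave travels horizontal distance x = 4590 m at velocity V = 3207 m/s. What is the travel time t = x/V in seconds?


t = x / V
= 4590 / 3207
= 1.4312 s

1.4312


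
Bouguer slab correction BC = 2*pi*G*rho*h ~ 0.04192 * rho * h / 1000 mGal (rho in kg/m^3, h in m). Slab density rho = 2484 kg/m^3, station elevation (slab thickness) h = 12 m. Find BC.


BC = 0.04192 * rho * h / 1000
= 0.04192 * 2484 * 12 / 1000
= 1.2496 mGal

1.2496


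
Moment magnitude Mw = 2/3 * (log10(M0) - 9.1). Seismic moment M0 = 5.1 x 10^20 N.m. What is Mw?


log10(M0) = log10(5.1 x 10^20) = 20.7076
Mw = 2/3 * (20.7076 - 9.1)
= 2/3 * 11.6076
= 7.74

7.74


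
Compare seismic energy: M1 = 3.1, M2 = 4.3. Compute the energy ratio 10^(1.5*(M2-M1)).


M2 - M1 = 4.3 - 3.1 = 1.2
1.5 * 1.2 = 1.8
ratio = 10^1.8 = 63.1

63.1


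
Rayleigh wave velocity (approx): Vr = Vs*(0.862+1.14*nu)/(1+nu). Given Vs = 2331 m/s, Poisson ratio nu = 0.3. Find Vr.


Numerator factor = 0.862 + 1.14*0.3 = 1.204
Denominator = 1 + 0.3 = 1.3
Vr = 2331 * 1.204 / 1.3 = 2158.86 m/s

2158.86


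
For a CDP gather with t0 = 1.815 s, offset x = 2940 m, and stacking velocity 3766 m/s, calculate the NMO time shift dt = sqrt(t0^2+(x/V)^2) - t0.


x/Vnmo = 2940/3766 = 0.780669
(x/Vnmo)^2 = 0.609444
t0^2 = 3.294225
sqrt(3.294225 + 0.609444) = 1.975771
dt = 1.975771 - 1.815 = 0.160771

0.160771


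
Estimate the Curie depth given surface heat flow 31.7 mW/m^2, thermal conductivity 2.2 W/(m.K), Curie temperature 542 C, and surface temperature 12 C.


T_Curie - T_surf = 542 - 12 = 530 C
Convert q to W/m^2: 31.7 mW/m^2 = 0.0317 W/m^2
d = 530 * 2.2 / 0.0317 = 36782.33 m

36782.33


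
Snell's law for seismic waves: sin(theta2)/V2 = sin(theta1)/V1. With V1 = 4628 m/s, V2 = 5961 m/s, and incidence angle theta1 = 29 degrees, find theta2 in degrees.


sin(theta1) = sin(29 deg) = 0.48481
sin(theta2) = V2/V1 * sin(theta1) = 5961/4628 * 0.48481 = 0.624449
theta2 = arcsin(0.624449) = 38.6418 degrees

38.6418


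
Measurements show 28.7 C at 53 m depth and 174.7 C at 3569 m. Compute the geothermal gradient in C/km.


dT = 174.7 - 28.7 = 146.0 C
dz = 3569 - 53 = 3516 m
gradient = dT/dz * 1000 = 146.0/3516 * 1000 = 41.5245 C/km

41.5245


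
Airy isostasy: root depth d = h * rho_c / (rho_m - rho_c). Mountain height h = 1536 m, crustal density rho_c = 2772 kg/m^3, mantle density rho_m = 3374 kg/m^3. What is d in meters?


rho_m - rho_c = 3374 - 2772 = 602
d = 1536 * 2772 / 602
= 4257792 / 602
= 7072.74 m

7072.74


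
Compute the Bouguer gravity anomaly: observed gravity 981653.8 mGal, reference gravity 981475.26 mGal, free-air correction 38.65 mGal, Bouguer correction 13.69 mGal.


BA = g_obs - g_ref + FAC - BC
= 981653.8 - 981475.26 + 38.65 - 13.69
= 203.5 mGal

203.5


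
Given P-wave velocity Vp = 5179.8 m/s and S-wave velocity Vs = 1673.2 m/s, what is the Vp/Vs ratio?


Vp/Vs = 5179.8 / 1673.2
= 3.0957

3.0957


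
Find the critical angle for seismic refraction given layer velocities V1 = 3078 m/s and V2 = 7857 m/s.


V1/V2 = 3078/7857 = 0.391753
theta_c = arcsin(0.391753) = 23.0636 degrees

23.0636


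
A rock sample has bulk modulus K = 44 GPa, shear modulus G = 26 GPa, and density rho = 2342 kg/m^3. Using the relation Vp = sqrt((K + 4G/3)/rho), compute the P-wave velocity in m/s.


First compute the effective modulus:
K + 4G/3 = 44e9 + 4*26e9/3 = 78666666666.67 Pa
Then divide by density:
78666666666.67 / 2342 = 33589524.6228 Pa/(kg/m^3)
Take the square root:
Vp = sqrt(33589524.6228) = 5795.65 m/s

5795.65


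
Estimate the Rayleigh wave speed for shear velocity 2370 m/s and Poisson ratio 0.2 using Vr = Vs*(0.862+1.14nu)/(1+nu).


Numerator factor = 0.862 + 1.14*0.2 = 1.09
Denominator = 1 + 0.2 = 1.2
Vr = 2370 * 1.09 / 1.2 = 2152.75 m/s

2152.75


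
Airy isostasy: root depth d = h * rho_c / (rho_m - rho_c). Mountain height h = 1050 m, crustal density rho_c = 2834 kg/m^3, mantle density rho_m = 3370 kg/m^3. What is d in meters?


rho_m - rho_c = 3370 - 2834 = 536
d = 1050 * 2834 / 536
= 2975700 / 536
= 5551.68 m

5551.68


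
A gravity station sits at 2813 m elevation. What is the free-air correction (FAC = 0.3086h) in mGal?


FAC = 0.3086 * h
= 0.3086 * 2813
= 868.0918 mGal

868.0918


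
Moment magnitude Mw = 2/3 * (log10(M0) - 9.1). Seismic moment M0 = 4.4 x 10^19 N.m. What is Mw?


log10(M0) = log10(4.4 x 10^19) = 19.6435
Mw = 2/3 * (19.6435 - 9.1)
= 2/3 * 10.5435
= 7.03

7.03


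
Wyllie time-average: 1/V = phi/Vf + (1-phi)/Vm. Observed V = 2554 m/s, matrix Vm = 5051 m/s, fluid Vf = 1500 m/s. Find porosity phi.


1/V - 1/Vm = 1/2554 - 1/5051 = 0.00019356
1/Vf - 1/Vm = 1/1500 - 1/5051 = 0.00046869
phi = 0.00019356 / 0.00046869 = 0.413

0.413


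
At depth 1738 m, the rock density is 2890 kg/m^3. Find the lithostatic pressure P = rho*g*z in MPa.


P = rho * g * z / 1e6
= 2890 * 9.81 * 1738 / 1e6
= 49273864.2 / 1e6
= 49.2739 MPa

49.2739


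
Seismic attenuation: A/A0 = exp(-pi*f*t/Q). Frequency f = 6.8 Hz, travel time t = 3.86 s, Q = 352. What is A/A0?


pi*f*t/Q = pi*6.8*3.86/352 = 0.234263
A/A0 = exp(-0.234263) = 0.791154

0.791154


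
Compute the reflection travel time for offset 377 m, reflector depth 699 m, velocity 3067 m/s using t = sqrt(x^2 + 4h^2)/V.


x^2 + 4h^2 = 377^2 + 4*699^2 = 142129 + 1954404 = 2096533
sqrt(2096533) = 1447.941
t = 1447.941 / 3067 = 0.4721 s

0.4721


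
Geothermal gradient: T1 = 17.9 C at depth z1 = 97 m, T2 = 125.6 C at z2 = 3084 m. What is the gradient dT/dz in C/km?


dT = 125.6 - 17.9 = 107.7 C
dz = 3084 - 97 = 2987 m
gradient = dT/dz * 1000 = 107.7/2987 * 1000 = 36.0562 C/km

36.0562


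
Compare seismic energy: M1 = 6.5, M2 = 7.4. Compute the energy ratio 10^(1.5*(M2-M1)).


M2 - M1 = 7.4 - 6.5 = 0.9
1.5 * 0.9 = 1.35
ratio = 10^1.35 = 22.39

22.39


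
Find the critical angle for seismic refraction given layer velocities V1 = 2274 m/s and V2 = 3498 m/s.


V1/V2 = 2274/3498 = 0.650086
theta_c = arcsin(0.650086) = 40.5481 degrees

40.5481
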